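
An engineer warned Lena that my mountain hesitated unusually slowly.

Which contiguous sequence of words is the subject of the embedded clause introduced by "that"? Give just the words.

The subject of the embedded clause introduced by "that" is the NP immediately before the verb "hesitated": "my mountain".

my mountain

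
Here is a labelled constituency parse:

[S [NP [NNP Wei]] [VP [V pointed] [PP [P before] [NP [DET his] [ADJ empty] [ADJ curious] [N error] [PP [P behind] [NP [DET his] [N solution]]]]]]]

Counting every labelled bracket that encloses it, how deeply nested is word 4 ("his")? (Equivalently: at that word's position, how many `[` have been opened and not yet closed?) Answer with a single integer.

Path from the root down to the word: S → VP → PP → NP → DET. That is 5 enclosing brackets.

5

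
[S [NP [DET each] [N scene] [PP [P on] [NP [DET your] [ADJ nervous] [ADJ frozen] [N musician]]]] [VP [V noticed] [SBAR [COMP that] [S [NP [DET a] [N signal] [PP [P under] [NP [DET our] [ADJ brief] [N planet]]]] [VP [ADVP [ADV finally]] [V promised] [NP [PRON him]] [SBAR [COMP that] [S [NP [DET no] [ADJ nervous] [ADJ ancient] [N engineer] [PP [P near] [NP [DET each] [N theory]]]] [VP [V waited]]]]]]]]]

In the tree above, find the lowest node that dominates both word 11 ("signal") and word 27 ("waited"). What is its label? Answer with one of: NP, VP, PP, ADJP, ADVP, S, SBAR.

S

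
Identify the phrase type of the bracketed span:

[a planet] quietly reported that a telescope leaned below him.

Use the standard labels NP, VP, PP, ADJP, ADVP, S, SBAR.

The span is built around the noun "planet" — a noun phrase (NP).

NP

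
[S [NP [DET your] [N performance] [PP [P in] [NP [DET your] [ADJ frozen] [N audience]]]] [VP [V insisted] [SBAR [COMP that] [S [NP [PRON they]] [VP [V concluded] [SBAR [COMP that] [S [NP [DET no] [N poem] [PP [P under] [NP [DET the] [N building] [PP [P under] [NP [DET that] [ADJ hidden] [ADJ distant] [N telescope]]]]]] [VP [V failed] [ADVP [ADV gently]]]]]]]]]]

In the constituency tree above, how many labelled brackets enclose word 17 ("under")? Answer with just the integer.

12

Counting open brackets not yet closed at "under": [S [VP [SBAR [S [VP [SBAR [S [NP [PP [NP [PP [P = 12.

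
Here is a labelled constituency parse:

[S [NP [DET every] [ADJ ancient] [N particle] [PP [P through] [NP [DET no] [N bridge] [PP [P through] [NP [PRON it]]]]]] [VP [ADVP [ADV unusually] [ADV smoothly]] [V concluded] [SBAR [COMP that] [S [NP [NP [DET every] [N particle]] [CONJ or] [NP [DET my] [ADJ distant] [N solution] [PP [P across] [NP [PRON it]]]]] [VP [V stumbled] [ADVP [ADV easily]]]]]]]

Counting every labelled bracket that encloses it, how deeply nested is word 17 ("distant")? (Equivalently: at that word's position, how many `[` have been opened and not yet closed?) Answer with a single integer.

The word sits inside ADJ, which is inside NP, inside NP, inside S, inside SBAR, inside VP, inside S — 7 brackets in all.

7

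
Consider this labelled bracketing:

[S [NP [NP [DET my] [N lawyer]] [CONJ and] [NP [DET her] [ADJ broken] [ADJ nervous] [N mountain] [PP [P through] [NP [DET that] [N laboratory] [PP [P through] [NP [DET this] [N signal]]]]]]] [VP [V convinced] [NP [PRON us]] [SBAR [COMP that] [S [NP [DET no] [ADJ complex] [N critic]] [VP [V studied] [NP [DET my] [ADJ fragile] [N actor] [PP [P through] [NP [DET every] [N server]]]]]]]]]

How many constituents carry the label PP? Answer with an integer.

3

Listing each PP by its span: [PP through that laboratory through this signal]; [PP through this signal]; [PP through every server] — that makes 3.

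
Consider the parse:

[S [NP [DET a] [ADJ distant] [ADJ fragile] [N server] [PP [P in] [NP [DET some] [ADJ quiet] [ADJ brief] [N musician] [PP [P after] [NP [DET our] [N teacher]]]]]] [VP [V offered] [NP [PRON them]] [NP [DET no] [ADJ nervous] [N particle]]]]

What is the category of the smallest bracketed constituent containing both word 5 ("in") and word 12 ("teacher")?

Word 5 lies under S → NP → PP → P; word 12 lies under S → NP → PP → NP → PP → NP → N. The lowest shared node is the PP.

PP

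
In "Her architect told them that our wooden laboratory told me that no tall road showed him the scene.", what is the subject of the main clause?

In the main clause the verb is "told"; the NP preceding it, "her architect", is the subject.

her architect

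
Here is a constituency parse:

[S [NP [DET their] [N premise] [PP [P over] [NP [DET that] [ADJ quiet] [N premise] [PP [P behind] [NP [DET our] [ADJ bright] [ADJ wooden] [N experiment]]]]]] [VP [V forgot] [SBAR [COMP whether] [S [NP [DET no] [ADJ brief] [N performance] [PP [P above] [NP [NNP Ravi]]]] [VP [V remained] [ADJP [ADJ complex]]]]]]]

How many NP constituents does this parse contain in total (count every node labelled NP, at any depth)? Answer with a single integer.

Scanning left to right, an opening `[NP` appears at word positions 1, 4, 8, 14, 18 — 5 in total.

5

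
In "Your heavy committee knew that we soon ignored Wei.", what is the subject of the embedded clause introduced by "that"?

we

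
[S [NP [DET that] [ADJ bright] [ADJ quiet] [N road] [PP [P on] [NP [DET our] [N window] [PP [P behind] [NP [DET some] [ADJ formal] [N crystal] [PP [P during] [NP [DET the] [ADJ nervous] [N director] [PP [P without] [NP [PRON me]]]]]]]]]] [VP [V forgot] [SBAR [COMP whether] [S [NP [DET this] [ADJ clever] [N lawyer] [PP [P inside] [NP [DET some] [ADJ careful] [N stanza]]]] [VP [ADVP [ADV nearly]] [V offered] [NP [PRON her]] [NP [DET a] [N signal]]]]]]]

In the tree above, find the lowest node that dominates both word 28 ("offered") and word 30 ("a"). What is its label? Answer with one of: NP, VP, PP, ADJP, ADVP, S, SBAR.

Word 28 lies under S → VP → SBAR → S → VP → V; word 30 lies under S → VP → SBAR → S → VP → NP → DET. The lowest shared node is the VP.

VP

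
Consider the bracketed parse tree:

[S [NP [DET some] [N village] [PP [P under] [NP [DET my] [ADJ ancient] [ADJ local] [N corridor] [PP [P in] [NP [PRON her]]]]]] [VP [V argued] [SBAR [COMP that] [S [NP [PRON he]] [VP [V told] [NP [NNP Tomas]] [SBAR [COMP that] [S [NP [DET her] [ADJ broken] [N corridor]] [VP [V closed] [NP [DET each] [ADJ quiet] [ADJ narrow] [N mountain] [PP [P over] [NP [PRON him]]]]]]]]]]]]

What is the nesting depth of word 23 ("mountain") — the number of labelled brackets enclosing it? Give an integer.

Path from the root down to the word: S → VP → SBAR → S → VP → SBAR → S → VP → NP → N. That is 10 enclosing brackets.

10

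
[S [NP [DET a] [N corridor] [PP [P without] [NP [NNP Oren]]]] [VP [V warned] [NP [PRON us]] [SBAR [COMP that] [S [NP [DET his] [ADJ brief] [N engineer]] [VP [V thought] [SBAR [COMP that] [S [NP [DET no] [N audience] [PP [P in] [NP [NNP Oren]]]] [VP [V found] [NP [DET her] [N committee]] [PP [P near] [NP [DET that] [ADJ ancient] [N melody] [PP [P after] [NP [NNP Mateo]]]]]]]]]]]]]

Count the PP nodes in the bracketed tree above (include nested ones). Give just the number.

4

Listing each PP by its span: [PP without Oren]; [PP in Oren]; [PP near that ancient melody after Mateo]; [PP after Mateo] — that makes 4.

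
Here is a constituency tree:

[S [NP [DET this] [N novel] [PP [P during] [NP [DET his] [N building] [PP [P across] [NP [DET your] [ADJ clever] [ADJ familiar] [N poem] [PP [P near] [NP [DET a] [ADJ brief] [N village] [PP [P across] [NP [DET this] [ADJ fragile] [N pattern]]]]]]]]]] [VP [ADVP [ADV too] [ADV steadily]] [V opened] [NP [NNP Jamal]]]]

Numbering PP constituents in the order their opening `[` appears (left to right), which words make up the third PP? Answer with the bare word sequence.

near a brief village across this fragile pattern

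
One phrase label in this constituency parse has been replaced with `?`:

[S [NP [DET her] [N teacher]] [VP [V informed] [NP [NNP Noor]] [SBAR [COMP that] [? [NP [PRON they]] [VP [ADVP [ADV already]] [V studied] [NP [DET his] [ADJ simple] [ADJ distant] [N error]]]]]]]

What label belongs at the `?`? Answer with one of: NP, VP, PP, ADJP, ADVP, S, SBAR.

S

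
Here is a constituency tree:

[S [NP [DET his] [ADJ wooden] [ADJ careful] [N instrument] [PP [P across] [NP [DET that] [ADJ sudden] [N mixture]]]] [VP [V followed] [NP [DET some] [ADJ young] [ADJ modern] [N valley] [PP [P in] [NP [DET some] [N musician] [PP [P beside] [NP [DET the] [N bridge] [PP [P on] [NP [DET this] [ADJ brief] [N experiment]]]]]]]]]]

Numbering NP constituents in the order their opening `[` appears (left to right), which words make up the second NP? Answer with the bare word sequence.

that sudden mixture

In left-to-right order the NP constituents are "his wooden careful instrument across that sudden mixture"; "that sudden mixture"; "some young modern valley in some musician beside the bridge on this brief experiment"; "some musician beside the bridge on this brief experiment"; "the bridge on this brief experiment"; "this brief experiment". Number 2 is "that sudden mixture".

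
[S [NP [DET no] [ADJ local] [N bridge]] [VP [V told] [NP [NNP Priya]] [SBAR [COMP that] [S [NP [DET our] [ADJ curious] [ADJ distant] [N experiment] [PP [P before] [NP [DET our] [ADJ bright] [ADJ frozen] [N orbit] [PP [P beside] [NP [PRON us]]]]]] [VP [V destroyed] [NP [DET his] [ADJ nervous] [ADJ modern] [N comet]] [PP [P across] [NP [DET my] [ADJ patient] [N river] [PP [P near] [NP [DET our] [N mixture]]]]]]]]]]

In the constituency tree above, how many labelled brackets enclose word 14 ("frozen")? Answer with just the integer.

8

Counting open brackets not yet closed at "frozen": [S [VP [SBAR [S [NP [PP [NP [ADJ = 8.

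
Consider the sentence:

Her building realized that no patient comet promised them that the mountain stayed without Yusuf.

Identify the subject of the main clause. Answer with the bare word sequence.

her building

In the main clause the verb is "realized"; the NP preceding it, "her building", is the subject.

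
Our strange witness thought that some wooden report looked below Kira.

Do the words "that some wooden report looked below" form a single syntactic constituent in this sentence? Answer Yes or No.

No

The smallest constituent containing the whole sequence is the subordinate clause [SBAR that some wooden report looked below Kira], but the sequence is only part of it — it straddles the boundary between complementizer "that" and clause "some wooden report looked below Kira".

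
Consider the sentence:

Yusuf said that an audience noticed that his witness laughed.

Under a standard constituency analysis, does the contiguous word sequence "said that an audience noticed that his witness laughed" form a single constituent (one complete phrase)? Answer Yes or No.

"said that an audience noticed that his witness laughed" is exactly the verb phrase [VP said that an audience noticed that his witness laughed], a complete constituent.

Yes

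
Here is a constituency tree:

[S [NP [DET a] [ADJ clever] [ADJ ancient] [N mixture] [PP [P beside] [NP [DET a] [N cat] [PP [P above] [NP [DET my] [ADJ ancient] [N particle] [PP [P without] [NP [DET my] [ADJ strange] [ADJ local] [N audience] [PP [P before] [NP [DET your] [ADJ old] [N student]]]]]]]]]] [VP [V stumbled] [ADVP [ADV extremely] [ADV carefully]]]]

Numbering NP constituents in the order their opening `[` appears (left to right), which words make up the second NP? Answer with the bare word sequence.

In left-to-right order the NP constituents are "a clever ancient mixture beside a cat above my ancient particle without my strange local audience before your old student"; "a cat above my ancient particle without my strange local audience before your old student"; "my ancient particle without my strange local audience before your old student"; "my strange local audience before your old student"; "your old student". Number 2 is "a cat above my ancient particle without my strange local audience before your old student".

a cat above my ancient particle without my strange local audience before your old student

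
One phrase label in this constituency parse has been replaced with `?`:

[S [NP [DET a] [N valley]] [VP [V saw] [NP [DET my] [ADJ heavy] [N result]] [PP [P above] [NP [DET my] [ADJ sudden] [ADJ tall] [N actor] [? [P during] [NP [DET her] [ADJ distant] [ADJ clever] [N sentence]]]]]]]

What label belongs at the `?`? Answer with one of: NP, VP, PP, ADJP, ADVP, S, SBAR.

PP

Looking at what the `?` directly dominates — P 'during', NP — this is a prepositional phrase (PP).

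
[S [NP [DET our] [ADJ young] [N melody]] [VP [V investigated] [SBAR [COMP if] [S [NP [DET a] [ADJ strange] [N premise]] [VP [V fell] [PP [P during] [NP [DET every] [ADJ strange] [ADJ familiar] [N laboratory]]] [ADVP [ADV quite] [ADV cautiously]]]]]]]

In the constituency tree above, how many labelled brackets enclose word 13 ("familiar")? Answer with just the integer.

8

Counting open brackets not yet closed at "familiar": [S [VP [SBAR [S [VP [PP [NP [ADJ = 8.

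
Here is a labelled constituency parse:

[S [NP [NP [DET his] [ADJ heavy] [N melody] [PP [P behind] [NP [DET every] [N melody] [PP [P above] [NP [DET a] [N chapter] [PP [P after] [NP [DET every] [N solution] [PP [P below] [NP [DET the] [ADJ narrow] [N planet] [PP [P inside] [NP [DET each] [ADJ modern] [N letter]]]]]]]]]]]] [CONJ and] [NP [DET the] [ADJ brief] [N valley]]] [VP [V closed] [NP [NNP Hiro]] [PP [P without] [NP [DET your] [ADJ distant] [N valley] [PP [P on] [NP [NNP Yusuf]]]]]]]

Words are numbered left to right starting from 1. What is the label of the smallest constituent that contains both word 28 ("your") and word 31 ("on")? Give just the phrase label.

NP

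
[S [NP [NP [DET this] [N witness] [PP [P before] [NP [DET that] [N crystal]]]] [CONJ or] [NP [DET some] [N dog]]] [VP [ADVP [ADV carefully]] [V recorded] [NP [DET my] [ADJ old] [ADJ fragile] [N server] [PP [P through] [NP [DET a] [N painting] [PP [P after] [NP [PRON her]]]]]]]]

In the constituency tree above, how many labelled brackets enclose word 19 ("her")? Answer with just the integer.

8

The word sits inside PRON, which is inside NP, inside PP, inside NP, inside PP, inside NP, inside VP, inside S — 8 brackets in all.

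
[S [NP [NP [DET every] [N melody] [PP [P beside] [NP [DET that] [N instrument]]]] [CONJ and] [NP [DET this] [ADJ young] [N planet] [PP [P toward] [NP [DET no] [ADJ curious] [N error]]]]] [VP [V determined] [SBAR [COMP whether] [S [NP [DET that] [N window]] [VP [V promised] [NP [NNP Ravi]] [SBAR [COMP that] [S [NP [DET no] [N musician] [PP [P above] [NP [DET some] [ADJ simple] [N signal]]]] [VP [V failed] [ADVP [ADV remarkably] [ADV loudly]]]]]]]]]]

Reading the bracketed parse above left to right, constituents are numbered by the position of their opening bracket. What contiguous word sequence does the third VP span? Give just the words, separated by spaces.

failed remarkably loudly

The VP opening brackets appear, in order, over: "determined whether that window promised Ravi that no musician above some simple signal failed remarkably loudly"; "promised Ravi that no musician above some simple signal failed remarkably loudly"; "failed remarkably loudly". The third one spans "failed remarkably loudly".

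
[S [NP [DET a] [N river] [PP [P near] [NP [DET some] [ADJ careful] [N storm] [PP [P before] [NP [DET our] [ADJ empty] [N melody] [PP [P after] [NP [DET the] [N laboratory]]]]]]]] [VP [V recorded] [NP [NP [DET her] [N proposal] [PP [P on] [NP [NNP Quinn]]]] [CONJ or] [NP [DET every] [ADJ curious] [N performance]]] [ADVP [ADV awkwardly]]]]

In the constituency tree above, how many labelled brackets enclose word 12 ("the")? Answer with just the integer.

9

Path from the root down to the word: S → NP → PP → NP → PP → NP → PP → NP → DET. That is 9 enclosing brackets.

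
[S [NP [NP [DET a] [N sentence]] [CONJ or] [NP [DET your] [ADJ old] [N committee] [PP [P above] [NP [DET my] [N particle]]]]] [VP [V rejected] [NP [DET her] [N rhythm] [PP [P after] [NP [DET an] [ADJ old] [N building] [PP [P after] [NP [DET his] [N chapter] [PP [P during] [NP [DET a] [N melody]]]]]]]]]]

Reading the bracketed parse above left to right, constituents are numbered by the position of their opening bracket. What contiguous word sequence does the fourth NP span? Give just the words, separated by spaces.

my particle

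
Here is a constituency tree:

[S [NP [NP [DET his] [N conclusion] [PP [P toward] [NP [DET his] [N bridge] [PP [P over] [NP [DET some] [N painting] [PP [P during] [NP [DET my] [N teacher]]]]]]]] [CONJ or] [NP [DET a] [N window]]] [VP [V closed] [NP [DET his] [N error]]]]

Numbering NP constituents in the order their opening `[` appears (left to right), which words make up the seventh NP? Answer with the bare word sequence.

his error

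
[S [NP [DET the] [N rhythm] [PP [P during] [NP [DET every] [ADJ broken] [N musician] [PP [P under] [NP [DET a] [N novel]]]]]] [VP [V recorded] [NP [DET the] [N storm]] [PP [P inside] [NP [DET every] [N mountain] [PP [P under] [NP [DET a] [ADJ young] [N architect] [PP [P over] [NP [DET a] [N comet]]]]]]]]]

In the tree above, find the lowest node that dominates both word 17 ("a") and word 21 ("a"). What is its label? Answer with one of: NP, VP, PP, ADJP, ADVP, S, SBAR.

NP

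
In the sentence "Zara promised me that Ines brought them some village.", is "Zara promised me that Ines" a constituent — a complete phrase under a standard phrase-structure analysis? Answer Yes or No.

No

The smallest constituent containing the whole sequence is the clause [S Zara promised me that Ines brought them some village], but the sequence is only part of it — it straddles the boundary between noun phrase "Zara" and verb phrase "promised me that Ines brought them some village".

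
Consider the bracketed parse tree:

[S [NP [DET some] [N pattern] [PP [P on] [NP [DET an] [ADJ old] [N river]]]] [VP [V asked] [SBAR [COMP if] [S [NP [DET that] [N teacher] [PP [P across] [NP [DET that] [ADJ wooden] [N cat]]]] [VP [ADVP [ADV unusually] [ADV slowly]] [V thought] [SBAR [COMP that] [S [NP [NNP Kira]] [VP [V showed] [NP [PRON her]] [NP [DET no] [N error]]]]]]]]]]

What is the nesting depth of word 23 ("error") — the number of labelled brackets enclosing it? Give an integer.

10

Counting open brackets not yet closed at "error": [S [VP [SBAR [S [VP [SBAR [S [VP [NP [N = 10.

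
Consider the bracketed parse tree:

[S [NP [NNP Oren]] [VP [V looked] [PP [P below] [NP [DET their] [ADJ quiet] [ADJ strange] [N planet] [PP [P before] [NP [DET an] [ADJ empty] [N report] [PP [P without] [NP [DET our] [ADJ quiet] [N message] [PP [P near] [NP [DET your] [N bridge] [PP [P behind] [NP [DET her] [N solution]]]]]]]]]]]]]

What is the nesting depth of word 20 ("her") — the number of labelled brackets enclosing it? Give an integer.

13

Counting open brackets not yet closed at "her": [S [VP [PP [NP [PP [NP [PP [NP [PP [NP [PP [NP [DET = 13.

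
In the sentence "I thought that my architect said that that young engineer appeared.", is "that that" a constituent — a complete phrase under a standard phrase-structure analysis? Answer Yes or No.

The sequence begins inside the complementizer "that" and ends inside the clause "that young engineer appeared"; it crosses a phrase boundary, so no single node in the tree spans exactly those words.

No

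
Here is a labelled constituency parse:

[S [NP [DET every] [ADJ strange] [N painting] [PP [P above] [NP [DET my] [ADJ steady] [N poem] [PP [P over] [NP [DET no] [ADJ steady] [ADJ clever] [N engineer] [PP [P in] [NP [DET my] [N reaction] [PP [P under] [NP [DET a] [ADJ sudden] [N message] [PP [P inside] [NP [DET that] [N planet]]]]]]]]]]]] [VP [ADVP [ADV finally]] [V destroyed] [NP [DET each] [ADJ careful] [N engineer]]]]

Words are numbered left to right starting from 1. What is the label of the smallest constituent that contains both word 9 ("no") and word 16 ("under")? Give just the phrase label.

NP

Word 9 lies under S → NP → PP → NP → PP → NP → DET; word 16 lies under S → NP → PP → NP → PP → NP → PP → NP → PP → P. The lowest shared node is the NP.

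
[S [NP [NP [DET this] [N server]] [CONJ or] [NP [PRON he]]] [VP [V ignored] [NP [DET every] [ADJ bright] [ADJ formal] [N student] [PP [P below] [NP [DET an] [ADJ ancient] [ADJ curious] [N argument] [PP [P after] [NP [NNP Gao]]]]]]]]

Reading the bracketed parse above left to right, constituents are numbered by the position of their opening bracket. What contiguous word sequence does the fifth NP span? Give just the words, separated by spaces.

an ancient curious argument after Gao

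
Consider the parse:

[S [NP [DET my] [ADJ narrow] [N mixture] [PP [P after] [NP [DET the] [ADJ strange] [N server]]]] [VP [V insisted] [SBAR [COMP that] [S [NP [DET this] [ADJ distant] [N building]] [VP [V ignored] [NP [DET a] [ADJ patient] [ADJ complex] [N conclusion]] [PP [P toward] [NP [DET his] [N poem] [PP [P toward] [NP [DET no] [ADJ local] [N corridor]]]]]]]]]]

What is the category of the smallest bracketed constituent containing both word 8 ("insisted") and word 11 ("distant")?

VP

Word 8 lies under S → VP → V; word 11 lies under S → VP → SBAR → S → NP → ADJ. The lowest shared node is the VP.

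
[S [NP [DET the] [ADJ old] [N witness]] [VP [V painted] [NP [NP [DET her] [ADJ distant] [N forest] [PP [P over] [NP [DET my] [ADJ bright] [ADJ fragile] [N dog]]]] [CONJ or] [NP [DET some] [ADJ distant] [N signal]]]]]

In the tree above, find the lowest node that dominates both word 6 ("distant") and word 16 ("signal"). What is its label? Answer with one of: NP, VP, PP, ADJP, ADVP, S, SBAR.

The smallest bracket enclosing both words is [NP her distant forest over my bright fragile dog or some distant signal], so the label is NP.

NP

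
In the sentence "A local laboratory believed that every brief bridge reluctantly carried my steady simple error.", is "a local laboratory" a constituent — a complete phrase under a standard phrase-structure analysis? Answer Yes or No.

These words form the whole noun phrase headed by "laboratory", so yes — one constituent.

Yes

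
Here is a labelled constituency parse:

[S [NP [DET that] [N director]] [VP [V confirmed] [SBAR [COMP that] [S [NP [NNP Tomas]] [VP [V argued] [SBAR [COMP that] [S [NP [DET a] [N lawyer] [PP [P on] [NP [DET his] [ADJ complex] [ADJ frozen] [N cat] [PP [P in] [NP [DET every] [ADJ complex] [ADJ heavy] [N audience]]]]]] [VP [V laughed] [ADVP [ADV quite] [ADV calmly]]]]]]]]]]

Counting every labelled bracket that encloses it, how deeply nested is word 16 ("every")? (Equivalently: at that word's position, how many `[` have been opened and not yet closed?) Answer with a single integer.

Counting open brackets not yet closed at "every": [S [VP [SBAR [S [VP [SBAR [S [NP [PP [NP [PP [NP [DET = 13.

13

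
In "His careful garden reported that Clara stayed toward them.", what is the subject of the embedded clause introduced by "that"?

"Clara" is the NP that combines with the VP headed by "stayed" to form the embedded clause introduced by "that" — the subject.

Clara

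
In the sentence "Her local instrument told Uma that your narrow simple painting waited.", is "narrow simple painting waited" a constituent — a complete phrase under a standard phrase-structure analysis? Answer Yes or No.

The smallest constituent containing the whole sequence is the clause [S your narrow simple painting waited], but the sequence is only part of it — it straddles the boundary between noun phrase "your narrow simple painting" and verb phrase "waited".

No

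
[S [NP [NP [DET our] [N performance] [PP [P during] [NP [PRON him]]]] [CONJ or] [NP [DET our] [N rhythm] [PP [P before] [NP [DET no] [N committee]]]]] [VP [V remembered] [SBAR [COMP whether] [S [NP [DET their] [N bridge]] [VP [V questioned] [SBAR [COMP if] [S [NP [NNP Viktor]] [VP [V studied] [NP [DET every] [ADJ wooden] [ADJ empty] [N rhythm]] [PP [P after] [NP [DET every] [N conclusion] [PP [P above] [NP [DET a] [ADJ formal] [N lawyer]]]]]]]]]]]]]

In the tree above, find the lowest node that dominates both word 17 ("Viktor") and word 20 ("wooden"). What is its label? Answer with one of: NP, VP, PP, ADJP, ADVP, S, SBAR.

The smallest bracket enclosing both words is [S Viktor studied every wooden empty rhythm after every conclusion above a formal lawyer], so the label is S.

S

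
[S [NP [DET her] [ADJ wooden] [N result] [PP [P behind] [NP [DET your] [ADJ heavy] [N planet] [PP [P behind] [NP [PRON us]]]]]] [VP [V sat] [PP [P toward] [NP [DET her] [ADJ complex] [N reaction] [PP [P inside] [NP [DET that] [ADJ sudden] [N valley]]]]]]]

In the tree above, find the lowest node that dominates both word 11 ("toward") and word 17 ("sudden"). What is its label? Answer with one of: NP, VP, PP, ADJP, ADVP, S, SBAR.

Word 11 lies under S → VP → PP → P; word 17 lies under S → VP → PP → NP → PP → NP → ADJ. The lowest shared node is the PP.

PP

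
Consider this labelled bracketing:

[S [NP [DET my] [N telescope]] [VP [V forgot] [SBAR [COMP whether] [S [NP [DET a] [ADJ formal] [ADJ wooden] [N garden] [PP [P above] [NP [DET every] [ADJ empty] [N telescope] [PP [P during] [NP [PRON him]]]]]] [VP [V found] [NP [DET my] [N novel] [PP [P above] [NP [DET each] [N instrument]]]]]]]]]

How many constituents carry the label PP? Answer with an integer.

3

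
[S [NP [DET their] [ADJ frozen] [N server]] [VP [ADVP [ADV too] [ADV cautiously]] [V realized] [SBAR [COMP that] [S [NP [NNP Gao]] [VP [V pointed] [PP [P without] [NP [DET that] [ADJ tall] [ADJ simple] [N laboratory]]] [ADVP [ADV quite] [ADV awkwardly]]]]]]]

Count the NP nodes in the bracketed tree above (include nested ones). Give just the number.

3

The NP constituents are: [NP their frozen server]; [NP Gao]; [NP that tall simple laboratory]. Total: 3.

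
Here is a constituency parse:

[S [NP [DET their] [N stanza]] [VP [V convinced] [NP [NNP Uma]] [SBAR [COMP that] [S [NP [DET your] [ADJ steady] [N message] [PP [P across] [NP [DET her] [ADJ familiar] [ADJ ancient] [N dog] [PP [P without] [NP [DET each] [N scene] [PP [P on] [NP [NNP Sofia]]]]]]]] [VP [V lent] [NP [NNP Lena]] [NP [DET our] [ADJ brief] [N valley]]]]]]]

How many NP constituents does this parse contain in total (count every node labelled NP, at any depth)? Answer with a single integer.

Scanning left to right, an opening `[NP` appears at word positions 1, 4, 6, 10, 15, 18, 20, 21 — 8 in total.

8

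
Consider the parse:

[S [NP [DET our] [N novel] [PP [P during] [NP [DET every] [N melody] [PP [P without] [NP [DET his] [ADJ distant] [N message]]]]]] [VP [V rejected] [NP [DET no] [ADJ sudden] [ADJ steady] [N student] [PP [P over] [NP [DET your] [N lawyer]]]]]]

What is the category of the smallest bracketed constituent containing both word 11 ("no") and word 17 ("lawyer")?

NP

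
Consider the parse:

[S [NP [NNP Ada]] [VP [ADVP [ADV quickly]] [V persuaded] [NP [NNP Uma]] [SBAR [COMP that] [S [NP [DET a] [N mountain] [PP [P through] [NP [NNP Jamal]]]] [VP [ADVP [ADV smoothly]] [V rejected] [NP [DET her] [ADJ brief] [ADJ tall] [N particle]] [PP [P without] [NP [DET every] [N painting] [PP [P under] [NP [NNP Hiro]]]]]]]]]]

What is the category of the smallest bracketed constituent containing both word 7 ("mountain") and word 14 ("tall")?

S

Both words fall inside [S a mountain through Jamal smoothly rejected her brief tall particle without every painting under Hiro] (words 6–20), and no smaller constituent contains them both. Label: S.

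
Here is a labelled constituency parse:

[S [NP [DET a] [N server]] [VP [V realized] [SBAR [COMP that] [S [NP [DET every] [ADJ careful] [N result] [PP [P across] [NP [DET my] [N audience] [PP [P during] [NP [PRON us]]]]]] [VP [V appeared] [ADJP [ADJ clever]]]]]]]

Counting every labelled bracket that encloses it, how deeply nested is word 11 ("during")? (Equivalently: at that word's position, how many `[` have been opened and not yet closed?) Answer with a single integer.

9

The word sits inside P, which is inside PP, inside NP, inside PP, inside NP, inside S, inside SBAR, inside VP, inside S — 9 brackets in all.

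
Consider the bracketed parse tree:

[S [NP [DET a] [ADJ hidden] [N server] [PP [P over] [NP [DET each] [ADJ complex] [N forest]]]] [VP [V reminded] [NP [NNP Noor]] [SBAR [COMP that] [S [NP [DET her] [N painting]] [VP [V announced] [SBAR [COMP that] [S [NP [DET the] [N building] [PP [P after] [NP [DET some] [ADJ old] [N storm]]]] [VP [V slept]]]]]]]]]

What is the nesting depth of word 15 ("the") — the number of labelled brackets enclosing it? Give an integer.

Path from the root down to the word: S → VP → SBAR → S → VP → SBAR → S → NP → DET. That is 9 enclosing brackets.

9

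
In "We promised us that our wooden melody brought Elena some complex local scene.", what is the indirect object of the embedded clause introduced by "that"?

Elena

Within the embedded clause introduced by "that", the indirect object of "brought" is "Elena".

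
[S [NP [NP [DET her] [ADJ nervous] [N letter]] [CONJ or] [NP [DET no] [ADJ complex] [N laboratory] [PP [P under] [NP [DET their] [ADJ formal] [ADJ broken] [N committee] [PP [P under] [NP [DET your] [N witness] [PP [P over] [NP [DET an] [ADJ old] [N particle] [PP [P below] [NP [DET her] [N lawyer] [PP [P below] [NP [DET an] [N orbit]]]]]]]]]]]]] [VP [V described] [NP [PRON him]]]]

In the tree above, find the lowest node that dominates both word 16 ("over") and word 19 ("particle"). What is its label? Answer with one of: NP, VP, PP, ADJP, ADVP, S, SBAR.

PP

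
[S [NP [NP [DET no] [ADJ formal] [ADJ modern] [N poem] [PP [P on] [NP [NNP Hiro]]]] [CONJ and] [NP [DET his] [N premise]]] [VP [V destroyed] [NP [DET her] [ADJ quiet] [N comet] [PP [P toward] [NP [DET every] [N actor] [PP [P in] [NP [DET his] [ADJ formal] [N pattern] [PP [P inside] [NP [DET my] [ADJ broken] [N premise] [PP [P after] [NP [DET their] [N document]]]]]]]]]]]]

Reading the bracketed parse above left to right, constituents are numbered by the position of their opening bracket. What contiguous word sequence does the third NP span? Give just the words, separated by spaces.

Hiro

In left-to-right order the NP constituents are "no formal modern poem on Hiro and his premise"; "no formal modern poem on Hiro"; "Hiro"; "his premise"; "her quiet comet toward every actor in his formal pattern inside my broken premise after their document"; "every actor in his formal pattern inside my broken premise after their document"; "his formal pattern inside my broken premise after their document"; "my broken premise after their document"; "their document". Number 3 is "Hiro".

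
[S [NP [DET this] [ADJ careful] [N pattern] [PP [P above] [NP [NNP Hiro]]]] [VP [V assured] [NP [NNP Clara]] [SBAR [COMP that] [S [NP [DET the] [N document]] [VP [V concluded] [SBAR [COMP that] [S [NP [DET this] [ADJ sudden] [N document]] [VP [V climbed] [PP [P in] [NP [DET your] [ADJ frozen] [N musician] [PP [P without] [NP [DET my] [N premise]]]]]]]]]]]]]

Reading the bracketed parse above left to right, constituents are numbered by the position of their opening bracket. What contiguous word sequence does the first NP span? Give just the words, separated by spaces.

this careful pattern above Hiro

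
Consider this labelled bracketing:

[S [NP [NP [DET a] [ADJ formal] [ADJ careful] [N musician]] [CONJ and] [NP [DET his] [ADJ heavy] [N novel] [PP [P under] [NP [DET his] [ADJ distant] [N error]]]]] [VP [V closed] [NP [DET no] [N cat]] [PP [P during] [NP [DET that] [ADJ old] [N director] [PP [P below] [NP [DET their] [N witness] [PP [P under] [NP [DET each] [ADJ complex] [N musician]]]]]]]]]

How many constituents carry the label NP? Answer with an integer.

8

Scanning left to right, an opening `[NP` appears at word positions 1, 1, 6, 10, 14, 17, 21, 24 — 8 in total.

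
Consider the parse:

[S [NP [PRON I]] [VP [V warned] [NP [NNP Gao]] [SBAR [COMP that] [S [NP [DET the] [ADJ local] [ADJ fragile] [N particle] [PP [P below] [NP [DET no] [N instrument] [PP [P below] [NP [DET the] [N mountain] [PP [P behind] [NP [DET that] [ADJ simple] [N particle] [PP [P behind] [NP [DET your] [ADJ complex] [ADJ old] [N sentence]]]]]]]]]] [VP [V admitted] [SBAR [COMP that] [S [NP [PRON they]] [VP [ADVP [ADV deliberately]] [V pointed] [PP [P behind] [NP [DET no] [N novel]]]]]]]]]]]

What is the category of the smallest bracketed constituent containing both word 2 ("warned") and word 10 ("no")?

VP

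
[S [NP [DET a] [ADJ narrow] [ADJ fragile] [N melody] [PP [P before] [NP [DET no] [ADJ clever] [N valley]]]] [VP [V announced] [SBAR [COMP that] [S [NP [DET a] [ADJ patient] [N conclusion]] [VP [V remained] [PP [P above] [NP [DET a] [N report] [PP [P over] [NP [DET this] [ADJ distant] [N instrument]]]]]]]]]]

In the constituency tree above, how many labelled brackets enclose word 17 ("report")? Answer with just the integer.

The word sits inside N, which is inside NP, inside PP, inside VP, inside S, inside SBAR, inside VP, inside S — 8 brackets in all.

8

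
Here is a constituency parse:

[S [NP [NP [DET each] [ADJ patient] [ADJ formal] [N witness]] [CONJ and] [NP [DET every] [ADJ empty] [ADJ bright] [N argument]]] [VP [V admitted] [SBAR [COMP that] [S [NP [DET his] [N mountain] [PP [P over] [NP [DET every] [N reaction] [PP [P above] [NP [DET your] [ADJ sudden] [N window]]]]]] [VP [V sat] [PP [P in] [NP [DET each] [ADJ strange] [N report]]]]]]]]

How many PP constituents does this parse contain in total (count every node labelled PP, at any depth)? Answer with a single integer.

3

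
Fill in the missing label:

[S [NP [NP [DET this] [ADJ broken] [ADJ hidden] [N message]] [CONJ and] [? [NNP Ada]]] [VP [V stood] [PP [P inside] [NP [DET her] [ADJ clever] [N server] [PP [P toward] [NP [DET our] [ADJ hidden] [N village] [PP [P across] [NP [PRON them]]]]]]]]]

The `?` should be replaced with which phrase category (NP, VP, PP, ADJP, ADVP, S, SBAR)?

NP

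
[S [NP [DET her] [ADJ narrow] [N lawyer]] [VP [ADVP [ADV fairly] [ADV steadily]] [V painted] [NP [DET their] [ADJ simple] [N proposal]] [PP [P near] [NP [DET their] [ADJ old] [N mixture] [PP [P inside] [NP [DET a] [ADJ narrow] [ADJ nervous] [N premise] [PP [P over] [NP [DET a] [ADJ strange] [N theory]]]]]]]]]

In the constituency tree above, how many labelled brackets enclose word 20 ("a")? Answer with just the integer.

9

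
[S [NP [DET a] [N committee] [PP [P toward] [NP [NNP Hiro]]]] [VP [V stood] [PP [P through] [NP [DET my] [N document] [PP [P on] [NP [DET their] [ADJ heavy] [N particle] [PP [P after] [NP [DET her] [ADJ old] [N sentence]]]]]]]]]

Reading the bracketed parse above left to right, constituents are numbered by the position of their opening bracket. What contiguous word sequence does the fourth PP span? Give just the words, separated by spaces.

after her old sentence

The PP opening brackets appear, in order, over: "toward Hiro"; "through my document on their heavy particle after her old sentence"; "on their heavy particle after her old sentence"; "after her old sentence". The fourth one spans "after her old sentence".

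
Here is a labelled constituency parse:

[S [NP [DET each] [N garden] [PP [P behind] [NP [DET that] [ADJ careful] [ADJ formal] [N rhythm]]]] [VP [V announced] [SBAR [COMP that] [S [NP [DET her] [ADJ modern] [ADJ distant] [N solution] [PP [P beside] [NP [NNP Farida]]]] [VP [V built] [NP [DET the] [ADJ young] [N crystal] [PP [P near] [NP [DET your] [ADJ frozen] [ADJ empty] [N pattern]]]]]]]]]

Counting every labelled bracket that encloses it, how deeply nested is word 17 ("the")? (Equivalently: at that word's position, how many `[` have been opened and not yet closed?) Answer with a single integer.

7

The word sits inside DET, which is inside NP, inside VP, inside S, inside SBAR, inside VP, inside S — 7 brackets in all.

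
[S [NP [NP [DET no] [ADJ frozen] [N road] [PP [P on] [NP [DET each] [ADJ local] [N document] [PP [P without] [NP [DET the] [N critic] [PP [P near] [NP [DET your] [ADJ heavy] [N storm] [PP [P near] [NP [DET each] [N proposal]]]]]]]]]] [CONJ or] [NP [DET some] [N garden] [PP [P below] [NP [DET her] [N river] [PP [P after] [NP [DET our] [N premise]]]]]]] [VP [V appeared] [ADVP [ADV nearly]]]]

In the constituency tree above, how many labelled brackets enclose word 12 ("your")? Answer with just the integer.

10

Counting open brackets not yet closed at "your": [S [NP [NP [PP [NP [PP [NP [PP [NP [DET = 10.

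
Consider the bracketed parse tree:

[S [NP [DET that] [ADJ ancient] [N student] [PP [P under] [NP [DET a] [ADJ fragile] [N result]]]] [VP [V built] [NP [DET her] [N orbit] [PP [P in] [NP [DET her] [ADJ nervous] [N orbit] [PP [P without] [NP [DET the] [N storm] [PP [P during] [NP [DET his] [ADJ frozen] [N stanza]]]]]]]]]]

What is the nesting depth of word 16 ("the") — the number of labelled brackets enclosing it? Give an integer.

Path from the root down to the word: S → VP → NP → PP → NP → PP → NP → DET. That is 8 enclosing brackets.

8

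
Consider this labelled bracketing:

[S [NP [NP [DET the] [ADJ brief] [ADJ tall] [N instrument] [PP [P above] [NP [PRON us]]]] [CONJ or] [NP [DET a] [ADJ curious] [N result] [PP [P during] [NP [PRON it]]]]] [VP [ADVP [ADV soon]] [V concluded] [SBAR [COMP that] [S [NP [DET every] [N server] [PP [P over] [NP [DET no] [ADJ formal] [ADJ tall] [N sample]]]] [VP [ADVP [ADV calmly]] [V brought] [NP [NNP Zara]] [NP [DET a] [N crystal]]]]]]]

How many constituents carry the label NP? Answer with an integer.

Scanning left to right, an opening `[NP` appears at word positions 1, 1, 6, 8, 12, 16, 19, 25, 26 — 9 in total.

9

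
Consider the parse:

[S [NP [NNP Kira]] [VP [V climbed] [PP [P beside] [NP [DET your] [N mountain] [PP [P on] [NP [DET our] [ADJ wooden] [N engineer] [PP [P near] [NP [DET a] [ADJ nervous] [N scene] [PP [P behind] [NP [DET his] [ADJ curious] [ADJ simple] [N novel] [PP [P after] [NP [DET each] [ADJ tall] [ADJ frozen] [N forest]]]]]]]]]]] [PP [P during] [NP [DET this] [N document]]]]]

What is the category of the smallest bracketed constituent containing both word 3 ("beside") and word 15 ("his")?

PP

Word 3 lies under S → VP → PP → P; word 15 lies under S → VP → PP → NP → PP → NP → PP → NP → PP → NP → DET. The lowest shared node is the PP.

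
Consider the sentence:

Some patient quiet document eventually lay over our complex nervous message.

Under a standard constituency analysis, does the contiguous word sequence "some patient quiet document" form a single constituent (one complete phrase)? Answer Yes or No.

Yes

These words form the whole noun phrase headed by "document", so yes — one constituent.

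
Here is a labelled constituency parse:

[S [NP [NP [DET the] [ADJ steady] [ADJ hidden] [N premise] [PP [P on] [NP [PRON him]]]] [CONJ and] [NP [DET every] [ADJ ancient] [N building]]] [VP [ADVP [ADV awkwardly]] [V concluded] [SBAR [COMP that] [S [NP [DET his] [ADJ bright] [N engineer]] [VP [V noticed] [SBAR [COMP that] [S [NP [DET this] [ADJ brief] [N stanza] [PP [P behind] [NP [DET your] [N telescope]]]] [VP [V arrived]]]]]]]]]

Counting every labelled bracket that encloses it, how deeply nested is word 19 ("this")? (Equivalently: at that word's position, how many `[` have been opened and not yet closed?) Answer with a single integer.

9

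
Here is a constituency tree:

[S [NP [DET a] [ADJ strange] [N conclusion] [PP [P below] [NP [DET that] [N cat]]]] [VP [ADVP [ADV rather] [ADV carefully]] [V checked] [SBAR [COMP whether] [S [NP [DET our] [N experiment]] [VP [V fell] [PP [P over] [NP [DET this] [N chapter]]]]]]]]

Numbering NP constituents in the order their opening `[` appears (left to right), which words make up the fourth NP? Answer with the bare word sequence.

this chapter

In left-to-right order the NP constituents are "a strange conclusion below that cat"; "that cat"; "our experiment"; "this chapter". Number 4 is "this chapter".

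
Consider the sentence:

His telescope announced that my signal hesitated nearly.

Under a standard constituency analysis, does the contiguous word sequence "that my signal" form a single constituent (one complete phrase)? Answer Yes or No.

No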